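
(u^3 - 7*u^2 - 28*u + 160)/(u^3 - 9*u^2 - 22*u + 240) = (u - 4)/(u - 6)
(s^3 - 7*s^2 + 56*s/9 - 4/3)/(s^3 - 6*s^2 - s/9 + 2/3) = (3*s - 2)/(3*s + 1)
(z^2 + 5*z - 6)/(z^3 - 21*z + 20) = (z + 6)/(z^2 + z - 20)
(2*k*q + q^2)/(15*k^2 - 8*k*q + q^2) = q*(2*k + q)/(15*k^2 - 8*k*q + q^2)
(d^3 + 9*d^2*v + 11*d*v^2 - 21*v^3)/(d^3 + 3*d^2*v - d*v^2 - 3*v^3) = (d + 7*v)/(d + v)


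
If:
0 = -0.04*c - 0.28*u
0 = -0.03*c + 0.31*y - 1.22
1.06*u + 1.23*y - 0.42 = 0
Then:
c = 136.46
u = -19.49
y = 17.14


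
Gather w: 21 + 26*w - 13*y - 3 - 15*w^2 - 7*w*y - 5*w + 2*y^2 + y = -15*w^2 + w*(21 - 7*y) + 2*y^2 - 12*y + 18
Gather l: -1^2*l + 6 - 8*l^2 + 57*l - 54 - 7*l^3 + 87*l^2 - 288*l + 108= -7*l^3 + 79*l^2 - 232*l + 60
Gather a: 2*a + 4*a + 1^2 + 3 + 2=6*a + 6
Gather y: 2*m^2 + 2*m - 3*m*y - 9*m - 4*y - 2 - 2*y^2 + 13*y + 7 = 2*m^2 - 7*m - 2*y^2 + y*(9 - 3*m) + 5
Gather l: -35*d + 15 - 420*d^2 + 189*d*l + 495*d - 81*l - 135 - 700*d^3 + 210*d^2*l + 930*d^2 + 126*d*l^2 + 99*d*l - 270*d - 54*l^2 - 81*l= -700*d^3 + 510*d^2 + 190*d + l^2*(126*d - 54) + l*(210*d^2 + 288*d - 162) - 120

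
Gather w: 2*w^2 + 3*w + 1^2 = 2*w^2 + 3*w + 1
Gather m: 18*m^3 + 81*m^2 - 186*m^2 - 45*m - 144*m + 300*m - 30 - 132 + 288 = 18*m^3 - 105*m^2 + 111*m + 126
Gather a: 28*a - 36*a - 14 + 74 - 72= -8*a - 12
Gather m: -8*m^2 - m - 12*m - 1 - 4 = -8*m^2 - 13*m - 5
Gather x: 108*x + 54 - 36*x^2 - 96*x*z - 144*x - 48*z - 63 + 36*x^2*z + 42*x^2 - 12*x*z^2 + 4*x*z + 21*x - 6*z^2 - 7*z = x^2*(36*z + 6) + x*(-12*z^2 - 92*z - 15) - 6*z^2 - 55*z - 9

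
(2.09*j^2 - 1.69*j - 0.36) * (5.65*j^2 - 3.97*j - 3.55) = 11.8085*j^4 - 17.8458*j^3 - 2.7442*j^2 + 7.4287*j + 1.278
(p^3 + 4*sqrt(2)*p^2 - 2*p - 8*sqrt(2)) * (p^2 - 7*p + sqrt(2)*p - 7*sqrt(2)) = p^5 - 7*p^4 + 5*sqrt(2)*p^4 - 35*sqrt(2)*p^3 + 6*p^3 - 42*p^2 - 10*sqrt(2)*p^2 - 16*p + 70*sqrt(2)*p + 112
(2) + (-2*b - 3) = -2*b - 1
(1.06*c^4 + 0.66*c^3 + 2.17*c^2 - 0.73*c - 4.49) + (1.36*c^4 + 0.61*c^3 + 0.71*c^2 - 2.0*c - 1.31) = 2.42*c^4 + 1.27*c^3 + 2.88*c^2 - 2.73*c - 5.8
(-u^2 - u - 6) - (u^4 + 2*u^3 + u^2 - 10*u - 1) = -u^4 - 2*u^3 - 2*u^2 + 9*u - 5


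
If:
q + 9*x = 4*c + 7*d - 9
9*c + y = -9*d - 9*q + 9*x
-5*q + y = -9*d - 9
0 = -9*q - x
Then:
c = -133*y/675 - 51/25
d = -68*y/675 - 21/25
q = 7*y/375 + 36/125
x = -21*y/125 - 324/125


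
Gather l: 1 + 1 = 2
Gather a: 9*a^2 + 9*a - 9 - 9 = 9*a^2 + 9*a - 18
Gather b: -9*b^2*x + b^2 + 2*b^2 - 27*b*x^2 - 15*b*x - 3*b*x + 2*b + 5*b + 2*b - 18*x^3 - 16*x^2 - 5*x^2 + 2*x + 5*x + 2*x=b^2*(3 - 9*x) + b*(-27*x^2 - 18*x + 9) - 18*x^3 - 21*x^2 + 9*x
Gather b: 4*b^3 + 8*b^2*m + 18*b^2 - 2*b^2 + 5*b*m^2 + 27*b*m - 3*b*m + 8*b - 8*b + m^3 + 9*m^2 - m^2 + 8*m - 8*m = 4*b^3 + b^2*(8*m + 16) + b*(5*m^2 + 24*m) + m^3 + 8*m^2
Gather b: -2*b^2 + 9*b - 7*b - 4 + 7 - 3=-2*b^2 + 2*b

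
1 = 1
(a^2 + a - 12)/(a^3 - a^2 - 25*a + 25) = (a^2 + a - 12)/(a^3 - a^2 - 25*a + 25)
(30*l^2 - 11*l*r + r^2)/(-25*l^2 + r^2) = (-6*l + r)/(5*l + r)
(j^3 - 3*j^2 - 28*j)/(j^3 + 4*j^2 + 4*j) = (j^2 - 3*j - 28)/(j^2 + 4*j + 4)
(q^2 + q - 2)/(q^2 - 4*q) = (q^2 + q - 2)/(q*(q - 4))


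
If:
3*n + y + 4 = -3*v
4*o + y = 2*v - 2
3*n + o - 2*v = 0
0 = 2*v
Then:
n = -2/15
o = 2/5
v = 0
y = -18/5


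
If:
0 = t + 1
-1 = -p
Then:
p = 1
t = -1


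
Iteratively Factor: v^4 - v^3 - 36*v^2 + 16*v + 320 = (v - 5)*(v^3 + 4*v^2 - 16*v - 64) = (v - 5)*(v + 4)*(v^2 - 16) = (v - 5)*(v - 4)*(v + 4)*(v + 4)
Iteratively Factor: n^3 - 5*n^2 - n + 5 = (n - 5)*(n^2 - 1) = (n - 5)*(n + 1)*(n - 1)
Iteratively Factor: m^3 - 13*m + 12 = (m - 3)*(m^2 + 3*m - 4) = (m - 3)*(m - 1)*(m + 4)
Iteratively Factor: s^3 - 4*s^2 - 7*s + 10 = (s + 2)*(s^2 - 6*s + 5) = (s - 5)*(s + 2)*(s - 1)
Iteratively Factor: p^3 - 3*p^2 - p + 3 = (p + 1)*(p^2 - 4*p + 3) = (p - 3)*(p + 1)*(p - 1)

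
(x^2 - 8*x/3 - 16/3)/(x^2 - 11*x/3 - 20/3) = (x - 4)/(x - 5)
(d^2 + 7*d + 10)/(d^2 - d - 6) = (d + 5)/(d - 3)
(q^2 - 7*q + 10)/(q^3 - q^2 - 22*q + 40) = (q - 5)/(q^2 + q - 20)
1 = 1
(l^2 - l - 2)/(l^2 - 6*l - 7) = (l - 2)/(l - 7)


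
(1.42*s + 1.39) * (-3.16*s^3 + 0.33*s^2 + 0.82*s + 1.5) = -4.4872*s^4 - 3.9238*s^3 + 1.6231*s^2 + 3.2698*s + 2.085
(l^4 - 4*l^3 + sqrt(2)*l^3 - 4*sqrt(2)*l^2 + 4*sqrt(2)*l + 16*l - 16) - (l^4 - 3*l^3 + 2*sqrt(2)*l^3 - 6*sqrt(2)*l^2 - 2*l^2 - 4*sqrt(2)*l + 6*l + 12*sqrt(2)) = -sqrt(2)*l^3 - l^3 + 2*l^2 + 2*sqrt(2)*l^2 + 10*l + 8*sqrt(2)*l - 12*sqrt(2) - 16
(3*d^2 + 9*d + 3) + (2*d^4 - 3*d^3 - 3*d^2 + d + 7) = 2*d^4 - 3*d^3 + 10*d + 10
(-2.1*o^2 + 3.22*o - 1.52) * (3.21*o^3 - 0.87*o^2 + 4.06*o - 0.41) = -6.741*o^5 + 12.1632*o^4 - 16.2066*o^3 + 15.2566*o^2 - 7.4914*o + 0.6232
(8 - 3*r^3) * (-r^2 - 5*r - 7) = 3*r^5 + 15*r^4 + 21*r^3 - 8*r^2 - 40*r - 56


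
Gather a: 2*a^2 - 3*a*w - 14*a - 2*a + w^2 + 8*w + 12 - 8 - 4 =2*a^2 + a*(-3*w - 16) + w^2 + 8*w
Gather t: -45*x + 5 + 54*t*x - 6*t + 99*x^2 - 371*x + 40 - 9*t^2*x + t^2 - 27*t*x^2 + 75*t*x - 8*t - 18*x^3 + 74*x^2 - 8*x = t^2*(1 - 9*x) + t*(-27*x^2 + 129*x - 14) - 18*x^3 + 173*x^2 - 424*x + 45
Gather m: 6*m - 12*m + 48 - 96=-6*m - 48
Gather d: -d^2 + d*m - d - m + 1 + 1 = -d^2 + d*(m - 1) - m + 2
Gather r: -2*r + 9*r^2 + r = 9*r^2 - r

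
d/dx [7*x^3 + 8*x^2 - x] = 21*x^2 + 16*x - 1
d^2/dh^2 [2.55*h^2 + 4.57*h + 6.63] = 5.10000000000000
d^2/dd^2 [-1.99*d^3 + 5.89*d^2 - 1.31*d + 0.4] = 11.78 - 11.94*d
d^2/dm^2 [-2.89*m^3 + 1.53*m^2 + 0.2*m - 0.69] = 3.06 - 17.34*m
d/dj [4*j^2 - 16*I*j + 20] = 8*j - 16*I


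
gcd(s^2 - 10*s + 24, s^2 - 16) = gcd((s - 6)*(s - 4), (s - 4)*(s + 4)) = s - 4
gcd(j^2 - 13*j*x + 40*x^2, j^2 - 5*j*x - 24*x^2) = -j + 8*x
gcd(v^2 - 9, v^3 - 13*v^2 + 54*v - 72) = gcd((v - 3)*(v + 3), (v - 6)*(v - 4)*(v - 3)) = v - 3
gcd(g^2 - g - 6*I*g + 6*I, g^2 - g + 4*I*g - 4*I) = g - 1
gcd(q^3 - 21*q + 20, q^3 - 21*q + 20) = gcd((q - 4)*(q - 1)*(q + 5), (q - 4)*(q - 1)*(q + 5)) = q^3 - 21*q + 20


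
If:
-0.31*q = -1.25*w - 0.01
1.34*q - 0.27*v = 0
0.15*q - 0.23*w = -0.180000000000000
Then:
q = -1.96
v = -9.71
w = -0.49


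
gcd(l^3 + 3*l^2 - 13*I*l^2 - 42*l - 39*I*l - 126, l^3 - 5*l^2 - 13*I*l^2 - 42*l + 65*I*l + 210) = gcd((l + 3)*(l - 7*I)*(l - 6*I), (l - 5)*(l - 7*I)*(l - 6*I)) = l^2 - 13*I*l - 42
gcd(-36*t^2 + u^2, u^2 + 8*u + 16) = 1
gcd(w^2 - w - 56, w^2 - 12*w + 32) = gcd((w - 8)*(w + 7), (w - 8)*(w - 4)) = w - 8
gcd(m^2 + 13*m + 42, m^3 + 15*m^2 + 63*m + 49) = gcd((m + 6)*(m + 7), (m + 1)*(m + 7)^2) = m + 7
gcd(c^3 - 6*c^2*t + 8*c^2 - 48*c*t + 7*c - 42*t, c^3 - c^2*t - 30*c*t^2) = -c + 6*t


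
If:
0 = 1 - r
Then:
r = 1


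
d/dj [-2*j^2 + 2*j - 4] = 2 - 4*j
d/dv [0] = 0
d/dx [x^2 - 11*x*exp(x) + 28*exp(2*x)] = -11*x*exp(x) + 2*x + 56*exp(2*x) - 11*exp(x)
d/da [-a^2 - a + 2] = -2*a - 1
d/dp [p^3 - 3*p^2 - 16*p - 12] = 3*p^2 - 6*p - 16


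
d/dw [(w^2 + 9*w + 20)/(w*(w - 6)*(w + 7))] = (-w^4 - 18*w^3 - 111*w^2 - 40*w + 840)/(w^2*(w^4 + 2*w^3 - 83*w^2 - 84*w + 1764))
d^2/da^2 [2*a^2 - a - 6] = 4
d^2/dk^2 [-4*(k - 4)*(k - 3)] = -8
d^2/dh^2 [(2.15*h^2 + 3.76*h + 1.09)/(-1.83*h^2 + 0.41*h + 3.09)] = (-28.410018*h^3 - 94.847436*h^2 - 122.66307*h - 44.223446)/(6.128487*h^6 - 4.119147*h^5 - 30.121434*h^4 + 13.841641*h^3 + 50.860782*h^2 - 11.744163*h - 29.503629)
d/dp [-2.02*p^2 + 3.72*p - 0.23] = 3.72 - 4.04*p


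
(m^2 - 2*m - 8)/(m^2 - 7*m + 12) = (m + 2)/(m - 3)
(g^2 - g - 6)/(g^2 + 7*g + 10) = (g - 3)/(g + 5)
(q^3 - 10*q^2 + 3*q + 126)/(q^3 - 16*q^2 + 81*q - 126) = (q + 3)/(q - 3)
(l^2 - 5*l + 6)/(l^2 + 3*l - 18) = (l - 2)/(l + 6)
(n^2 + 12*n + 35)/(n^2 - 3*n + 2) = (n^2 + 12*n + 35)/(n^2 - 3*n + 2)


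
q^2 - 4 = (q - 2)*(q + 2)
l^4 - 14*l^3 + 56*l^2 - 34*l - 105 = (l - 7)*(l - 5)*(l - 3)*(l + 1)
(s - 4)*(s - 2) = s^2 - 6*s + 8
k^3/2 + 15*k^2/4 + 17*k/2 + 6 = (k/2 + 1)*(k + 3/2)*(k + 4)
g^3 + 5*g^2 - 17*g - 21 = (g - 3)*(g + 1)*(g + 7)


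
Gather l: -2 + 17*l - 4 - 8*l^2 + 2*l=-8*l^2 + 19*l - 6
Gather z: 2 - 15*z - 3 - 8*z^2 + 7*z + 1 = -8*z^2 - 8*z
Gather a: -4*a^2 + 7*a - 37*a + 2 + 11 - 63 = -4*a^2 - 30*a - 50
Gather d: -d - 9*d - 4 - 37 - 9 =-10*d - 50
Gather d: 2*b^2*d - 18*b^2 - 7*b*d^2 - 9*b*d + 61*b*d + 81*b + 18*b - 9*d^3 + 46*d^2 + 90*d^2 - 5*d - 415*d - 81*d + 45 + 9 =-18*b^2 + 99*b - 9*d^3 + d^2*(136 - 7*b) + d*(2*b^2 + 52*b - 501) + 54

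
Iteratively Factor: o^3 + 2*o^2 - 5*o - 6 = (o + 1)*(o^2 + o - 6) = (o + 1)*(o + 3)*(o - 2)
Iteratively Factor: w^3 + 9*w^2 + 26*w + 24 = (w + 4)*(w^2 + 5*w + 6) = (w + 3)*(w + 4)*(w + 2)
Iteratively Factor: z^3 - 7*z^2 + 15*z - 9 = (z - 3)*(z^2 - 4*z + 3) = (z - 3)^2*(z - 1)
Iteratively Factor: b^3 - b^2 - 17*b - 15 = (b + 1)*(b^2 - 2*b - 15) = (b + 1)*(b + 3)*(b - 5)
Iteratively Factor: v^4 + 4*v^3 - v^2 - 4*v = (v)*(v^3 + 4*v^2 - v - 4) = v*(v - 1)*(v^2 + 5*v + 4) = v*(v - 1)*(v + 4)*(v + 1)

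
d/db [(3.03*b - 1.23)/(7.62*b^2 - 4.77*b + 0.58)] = (-23.0886*b^2 + 18.7452*b - 4.1097)/(58.0644*b^4 - 72.6948*b^3 + 31.5921*b^2 - 5.5332*b + 0.3364)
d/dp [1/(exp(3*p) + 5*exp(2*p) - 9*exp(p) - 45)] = (-3*exp(2*p) - 10*exp(p) + 9)*exp(p)/(exp(3*p) + 5*exp(2*p) - 9*exp(p) - 45)^2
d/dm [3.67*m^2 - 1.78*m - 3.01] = 7.34*m - 1.78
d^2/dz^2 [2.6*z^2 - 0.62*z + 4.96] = 5.20000000000000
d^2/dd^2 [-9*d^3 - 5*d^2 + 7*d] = -54*d - 10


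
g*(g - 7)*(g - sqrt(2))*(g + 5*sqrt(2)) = g^4 - 7*g^3 + 4*sqrt(2)*g^3 - 28*sqrt(2)*g^2 - 10*g^2 + 70*g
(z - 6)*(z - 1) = z^2 - 7*z + 6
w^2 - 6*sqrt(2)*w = w*(w - 6*sqrt(2))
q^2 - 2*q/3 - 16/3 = (q - 8/3)*(q + 2)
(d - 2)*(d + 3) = d^2 + d - 6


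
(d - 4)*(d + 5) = d^2 + d - 20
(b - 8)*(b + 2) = b^2 - 6*b - 16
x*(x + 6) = x^2 + 6*x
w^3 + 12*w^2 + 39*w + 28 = (w + 1)*(w + 4)*(w + 7)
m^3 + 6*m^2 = m^2*(m + 6)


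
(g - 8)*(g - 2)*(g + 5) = g^3 - 5*g^2 - 34*g + 80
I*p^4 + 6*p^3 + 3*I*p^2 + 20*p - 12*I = (p - 6*I)*(p - I)*(p + 2*I)*(I*p + 1)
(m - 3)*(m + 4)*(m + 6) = m^3 + 7*m^2 - 6*m - 72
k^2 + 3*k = k*(k + 3)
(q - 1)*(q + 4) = q^2 + 3*q - 4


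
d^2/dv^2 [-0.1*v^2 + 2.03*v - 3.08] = -0.200000000000000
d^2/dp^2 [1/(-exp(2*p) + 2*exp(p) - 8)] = 2*(-4*(1 - exp(p))^2*exp(p) + (2*exp(p) - 1)*(exp(2*p) - 2*exp(p) + 8))*exp(p)/(exp(2*p) - 2*exp(p) + 8)^3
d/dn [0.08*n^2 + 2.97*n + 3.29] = 0.16*n + 2.97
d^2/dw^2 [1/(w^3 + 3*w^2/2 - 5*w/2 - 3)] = 4*(-3*(2*w + 1)*(2*w^3 + 3*w^2 - 5*w - 6) + (6*w^2 + 6*w - 5)^2)/(2*w^3 + 3*w^2 - 5*w - 6)^3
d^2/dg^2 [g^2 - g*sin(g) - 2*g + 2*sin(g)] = g*sin(g) - 2*sqrt(2)*sin(g + pi/4) + 2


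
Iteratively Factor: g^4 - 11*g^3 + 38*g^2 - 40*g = (g - 5)*(g^3 - 6*g^2 + 8*g) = (g - 5)*(g - 4)*(g^2 - 2*g) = (g - 5)*(g - 4)*(g - 2)*(g)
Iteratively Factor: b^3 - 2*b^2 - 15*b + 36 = (b + 4)*(b^2 - 6*b + 9) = (b - 3)*(b + 4)*(b - 3)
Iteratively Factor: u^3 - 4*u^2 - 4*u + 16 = (u + 2)*(u^2 - 6*u + 8) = (u - 2)*(u + 2)*(u - 4)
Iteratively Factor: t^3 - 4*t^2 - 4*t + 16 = (t - 2)*(t^2 - 2*t - 8) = (t - 4)*(t - 2)*(t + 2)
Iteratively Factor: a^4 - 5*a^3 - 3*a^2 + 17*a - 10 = (a - 5)*(a^3 - 3*a + 2) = (a - 5)*(a - 1)*(a^2 + a - 2) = (a - 5)*(a - 1)*(a + 2)*(a - 1)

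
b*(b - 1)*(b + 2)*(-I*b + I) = -I*b^4 + 3*I*b^2 - 2*I*b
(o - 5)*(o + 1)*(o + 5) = o^3 + o^2 - 25*o - 25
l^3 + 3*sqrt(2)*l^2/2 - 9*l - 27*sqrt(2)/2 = (l - 3)*(l + 3)*(l + 3*sqrt(2)/2)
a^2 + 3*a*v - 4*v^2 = (a - v)*(a + 4*v)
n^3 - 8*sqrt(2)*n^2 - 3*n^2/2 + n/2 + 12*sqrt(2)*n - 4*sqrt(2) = (n - 1)*(n - 1/2)*(n - 8*sqrt(2))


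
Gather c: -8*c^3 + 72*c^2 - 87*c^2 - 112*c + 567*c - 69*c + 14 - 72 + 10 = -8*c^3 - 15*c^2 + 386*c - 48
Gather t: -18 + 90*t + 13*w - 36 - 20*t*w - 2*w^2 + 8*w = t*(90 - 20*w) - 2*w^2 + 21*w - 54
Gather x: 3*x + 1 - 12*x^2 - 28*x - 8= -12*x^2 - 25*x - 7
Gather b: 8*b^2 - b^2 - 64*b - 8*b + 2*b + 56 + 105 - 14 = 7*b^2 - 70*b + 147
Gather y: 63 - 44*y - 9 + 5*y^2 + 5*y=5*y^2 - 39*y + 54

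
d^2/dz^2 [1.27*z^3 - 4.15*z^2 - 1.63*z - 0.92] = 7.62*z - 8.3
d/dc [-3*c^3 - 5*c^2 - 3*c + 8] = -9*c^2 - 10*c - 3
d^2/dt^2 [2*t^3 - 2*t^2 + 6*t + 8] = 12*t - 4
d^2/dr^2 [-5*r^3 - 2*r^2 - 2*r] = -30*r - 4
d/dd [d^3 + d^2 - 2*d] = 3*d^2 + 2*d - 2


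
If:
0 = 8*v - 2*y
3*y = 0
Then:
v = 0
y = 0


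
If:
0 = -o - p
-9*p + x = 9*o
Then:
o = -p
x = 0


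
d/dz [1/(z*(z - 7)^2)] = (7 - 3*z)/(z^2*(z - 7)^3)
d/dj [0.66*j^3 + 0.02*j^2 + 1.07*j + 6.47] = 1.98*j^2 + 0.04*j + 1.07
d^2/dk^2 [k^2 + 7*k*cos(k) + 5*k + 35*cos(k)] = -7*k*cos(k) - 14*sin(k) - 35*cos(k) + 2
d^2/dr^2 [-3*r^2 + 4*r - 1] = -6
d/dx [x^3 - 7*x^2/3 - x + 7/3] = 3*x^2 - 14*x/3 - 1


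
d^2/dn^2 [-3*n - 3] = 0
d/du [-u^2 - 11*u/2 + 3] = -2*u - 11/2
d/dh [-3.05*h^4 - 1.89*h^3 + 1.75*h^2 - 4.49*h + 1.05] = -12.2*h^3 - 5.67*h^2 + 3.5*h - 4.49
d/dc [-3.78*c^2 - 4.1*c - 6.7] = -7.56*c - 4.1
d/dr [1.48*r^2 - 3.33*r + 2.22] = 2.96*r - 3.33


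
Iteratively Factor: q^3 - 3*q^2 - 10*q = (q)*(q^2 - 3*q - 10) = q*(q - 5)*(q + 2)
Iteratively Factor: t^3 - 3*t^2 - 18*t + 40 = (t - 5)*(t^2 + 2*t - 8) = (t - 5)*(t - 2)*(t + 4)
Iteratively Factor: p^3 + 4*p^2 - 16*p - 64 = (p + 4)*(p^2 - 16) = (p + 4)^2*(p - 4)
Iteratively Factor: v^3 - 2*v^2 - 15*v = (v - 5)*(v^2 + 3*v) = (v - 5)*(v + 3)*(v)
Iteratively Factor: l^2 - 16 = (l + 4)*(l - 4)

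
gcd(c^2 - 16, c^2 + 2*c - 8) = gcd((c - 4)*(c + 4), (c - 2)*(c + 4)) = c + 4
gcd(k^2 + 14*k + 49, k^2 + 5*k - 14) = k + 7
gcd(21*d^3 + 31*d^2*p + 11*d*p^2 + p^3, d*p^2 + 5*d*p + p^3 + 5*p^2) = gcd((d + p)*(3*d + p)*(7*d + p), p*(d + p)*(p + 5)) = d + p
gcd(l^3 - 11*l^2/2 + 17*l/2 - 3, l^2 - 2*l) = l - 2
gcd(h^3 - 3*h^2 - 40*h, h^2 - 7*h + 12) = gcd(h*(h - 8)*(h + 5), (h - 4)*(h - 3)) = 1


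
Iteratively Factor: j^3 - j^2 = (j)*(j^2 - j) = j*(j - 1)*(j)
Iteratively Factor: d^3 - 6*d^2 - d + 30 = (d - 5)*(d^2 - d - 6) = (d - 5)*(d + 2)*(d - 3)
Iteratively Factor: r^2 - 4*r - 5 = (r - 5)*(r + 1)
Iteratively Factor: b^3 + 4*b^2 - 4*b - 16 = (b + 4)*(b^2 - 4) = (b + 2)*(b + 4)*(b - 2)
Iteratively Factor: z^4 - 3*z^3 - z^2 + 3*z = (z + 1)*(z^3 - 4*z^2 + 3*z) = (z - 1)*(z + 1)*(z^2 - 3*z) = z*(z - 1)*(z + 1)*(z - 3)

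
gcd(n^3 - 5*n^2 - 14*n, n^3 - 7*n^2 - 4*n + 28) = n^2 - 5*n - 14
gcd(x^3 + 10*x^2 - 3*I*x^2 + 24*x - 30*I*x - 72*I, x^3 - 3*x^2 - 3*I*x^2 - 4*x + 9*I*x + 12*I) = x - 3*I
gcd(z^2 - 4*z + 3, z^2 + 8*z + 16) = 1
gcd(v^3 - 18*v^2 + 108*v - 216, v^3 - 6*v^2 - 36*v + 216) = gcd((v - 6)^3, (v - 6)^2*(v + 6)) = v^2 - 12*v + 36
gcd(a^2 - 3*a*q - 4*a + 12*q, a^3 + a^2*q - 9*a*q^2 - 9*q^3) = -a + 3*q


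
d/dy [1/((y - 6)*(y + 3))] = (3 - 2*y)/(y^4 - 6*y^3 - 27*y^2 + 108*y + 324)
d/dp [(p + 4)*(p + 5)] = 2*p + 9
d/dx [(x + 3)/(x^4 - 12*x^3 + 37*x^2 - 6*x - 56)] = (x^4 - 12*x^3 + 37*x^2 - 6*x - 2*(x + 3)*(2*x^3 - 18*x^2 + 37*x - 3) - 56)/(-x^4 + 12*x^3 - 37*x^2 + 6*x + 56)^2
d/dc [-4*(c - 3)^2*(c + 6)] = 108 - 12*c^2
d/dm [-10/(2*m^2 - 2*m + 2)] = 5*(2*m - 1)/(m^2 - m + 1)^2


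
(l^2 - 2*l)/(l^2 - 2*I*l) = (l - 2)/(l - 2*I)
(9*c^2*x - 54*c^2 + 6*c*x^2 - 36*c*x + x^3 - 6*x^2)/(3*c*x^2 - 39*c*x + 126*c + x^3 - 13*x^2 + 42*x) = (3*c + x)/(x - 7)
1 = 1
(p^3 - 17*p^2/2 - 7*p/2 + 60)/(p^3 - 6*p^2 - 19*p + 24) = (2*p^2 - p - 15)/(2*(p^2 + 2*p - 3))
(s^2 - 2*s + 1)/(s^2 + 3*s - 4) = (s - 1)/(s + 4)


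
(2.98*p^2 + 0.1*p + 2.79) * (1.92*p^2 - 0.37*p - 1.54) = 5.7216*p^4 - 0.9106*p^3 + 0.7306*p^2 - 1.1863*p - 4.2966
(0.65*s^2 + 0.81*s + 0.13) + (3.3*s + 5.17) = 0.65*s^2 + 4.11*s + 5.3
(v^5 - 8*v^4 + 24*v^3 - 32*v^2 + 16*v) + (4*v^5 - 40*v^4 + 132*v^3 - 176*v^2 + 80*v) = 5*v^5 - 48*v^4 + 156*v^3 - 208*v^2 + 96*v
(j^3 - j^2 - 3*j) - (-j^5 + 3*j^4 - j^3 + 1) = j^5 - 3*j^4 + 2*j^3 - j^2 - 3*j - 1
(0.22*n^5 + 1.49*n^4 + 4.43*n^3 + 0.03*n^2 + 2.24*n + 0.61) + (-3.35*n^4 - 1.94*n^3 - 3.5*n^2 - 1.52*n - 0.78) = 0.22*n^5 - 1.86*n^4 + 2.49*n^3 - 3.47*n^2 + 0.72*n - 0.17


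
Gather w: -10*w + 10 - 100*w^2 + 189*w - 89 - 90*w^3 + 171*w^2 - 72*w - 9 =-90*w^3 + 71*w^2 + 107*w - 88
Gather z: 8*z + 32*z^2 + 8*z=32*z^2 + 16*z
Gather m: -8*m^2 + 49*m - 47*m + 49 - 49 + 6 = -8*m^2 + 2*m + 6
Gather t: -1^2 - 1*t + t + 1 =0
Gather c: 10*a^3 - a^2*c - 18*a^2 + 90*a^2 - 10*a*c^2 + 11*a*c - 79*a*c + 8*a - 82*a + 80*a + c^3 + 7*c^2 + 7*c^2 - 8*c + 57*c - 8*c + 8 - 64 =10*a^3 + 72*a^2 + 6*a + c^3 + c^2*(14 - 10*a) + c*(-a^2 - 68*a + 41) - 56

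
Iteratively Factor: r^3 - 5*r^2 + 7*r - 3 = (r - 3)*(r^2 - 2*r + 1) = (r - 3)*(r - 1)*(r - 1)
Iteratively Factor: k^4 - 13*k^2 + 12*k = (k - 1)*(k^3 + k^2 - 12*k) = (k - 3)*(k - 1)*(k^2 + 4*k) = (k - 3)*(k - 1)*(k + 4)*(k)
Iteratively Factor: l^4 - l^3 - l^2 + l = (l + 1)*(l^3 - 2*l^2 + l) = (l - 1)*(l + 1)*(l^2 - l) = l*(l - 1)*(l + 1)*(l - 1)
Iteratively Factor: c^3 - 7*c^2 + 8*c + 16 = (c - 4)*(c^2 - 3*c - 4) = (c - 4)*(c + 1)*(c - 4)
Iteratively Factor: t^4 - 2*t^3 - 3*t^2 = (t)*(t^3 - 2*t^2 - 3*t) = t*(t - 3)*(t^2 + t) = t^2*(t - 3)*(t + 1)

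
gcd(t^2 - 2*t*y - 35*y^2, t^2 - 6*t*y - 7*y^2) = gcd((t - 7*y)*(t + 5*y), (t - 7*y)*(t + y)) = -t + 7*y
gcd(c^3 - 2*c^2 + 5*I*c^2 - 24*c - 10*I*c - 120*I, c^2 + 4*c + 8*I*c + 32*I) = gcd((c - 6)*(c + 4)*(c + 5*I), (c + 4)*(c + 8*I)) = c + 4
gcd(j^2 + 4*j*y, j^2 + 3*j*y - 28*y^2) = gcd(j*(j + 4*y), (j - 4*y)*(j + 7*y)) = 1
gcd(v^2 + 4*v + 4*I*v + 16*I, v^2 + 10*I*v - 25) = 1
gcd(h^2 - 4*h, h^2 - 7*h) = h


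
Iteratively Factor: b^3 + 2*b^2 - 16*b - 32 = (b + 2)*(b^2 - 16) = (b + 2)*(b + 4)*(b - 4)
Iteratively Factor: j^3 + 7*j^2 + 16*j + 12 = (j + 3)*(j^2 + 4*j + 4) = (j + 2)*(j + 3)*(j + 2)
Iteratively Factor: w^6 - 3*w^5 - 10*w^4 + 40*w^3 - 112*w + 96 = (w - 2)*(w^5 - w^4 - 12*w^3 + 16*w^2 + 32*w - 48) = (w - 2)*(w + 2)*(w^4 - 3*w^3 - 6*w^2 + 28*w - 24) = (w - 2)*(w + 2)*(w + 3)*(w^3 - 6*w^2 + 12*w - 8) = (w - 2)^2*(w + 2)*(w + 3)*(w^2 - 4*w + 4) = (w - 2)^3*(w + 2)*(w + 3)*(w - 2)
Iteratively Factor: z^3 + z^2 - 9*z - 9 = (z + 3)*(z^2 - 2*z - 3) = (z - 3)*(z + 3)*(z + 1)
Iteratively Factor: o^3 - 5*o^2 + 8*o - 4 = (o - 1)*(o^2 - 4*o + 4) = (o - 2)*(o - 1)*(o - 2)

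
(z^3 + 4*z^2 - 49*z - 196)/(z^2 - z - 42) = (z^2 + 11*z + 28)/(z + 6)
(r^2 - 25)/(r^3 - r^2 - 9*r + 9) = (r^2 - 25)/(r^3 - r^2 - 9*r + 9)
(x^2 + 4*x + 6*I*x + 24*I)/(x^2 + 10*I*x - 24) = (x + 4)/(x + 4*I)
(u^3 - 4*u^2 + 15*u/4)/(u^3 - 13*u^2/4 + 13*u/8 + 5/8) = 2*u*(2*u - 3)/(4*u^2 - 3*u - 1)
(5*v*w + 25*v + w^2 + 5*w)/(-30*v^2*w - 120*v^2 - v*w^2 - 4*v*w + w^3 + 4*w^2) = (-w - 5)/(6*v*w + 24*v - w^2 - 4*w)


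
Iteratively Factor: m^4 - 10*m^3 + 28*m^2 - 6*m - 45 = (m - 3)*(m^3 - 7*m^2 + 7*m + 15) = (m - 3)*(m + 1)*(m^2 - 8*m + 15) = (m - 5)*(m - 3)*(m + 1)*(m - 3)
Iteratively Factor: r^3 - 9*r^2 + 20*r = (r)*(r^2 - 9*r + 20) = r*(r - 5)*(r - 4)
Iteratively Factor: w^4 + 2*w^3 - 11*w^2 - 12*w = (w)*(w^3 + 2*w^2 - 11*w - 12) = w*(w + 1)*(w^2 + w - 12) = w*(w + 1)*(w + 4)*(w - 3)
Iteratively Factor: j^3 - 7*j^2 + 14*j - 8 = (j - 1)*(j^2 - 6*j + 8) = (j - 2)*(j - 1)*(j - 4)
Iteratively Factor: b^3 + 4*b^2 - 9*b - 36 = (b + 3)*(b^2 + b - 12) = (b - 3)*(b + 3)*(b + 4)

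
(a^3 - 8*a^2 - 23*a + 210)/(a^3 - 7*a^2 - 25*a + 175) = (a - 6)/(a - 5)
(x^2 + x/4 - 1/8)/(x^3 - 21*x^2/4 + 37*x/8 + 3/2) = (8*x^2 + 2*x - 1)/(8*x^3 - 42*x^2 + 37*x + 12)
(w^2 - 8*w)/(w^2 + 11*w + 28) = w*(w - 8)/(w^2 + 11*w + 28)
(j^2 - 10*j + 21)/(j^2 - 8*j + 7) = (j - 3)/(j - 1)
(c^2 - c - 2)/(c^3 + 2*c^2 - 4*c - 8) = (c + 1)/(c^2 + 4*c + 4)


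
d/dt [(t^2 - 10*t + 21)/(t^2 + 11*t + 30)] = 3*(7*t^2 + 6*t - 177)/(t^4 + 22*t^3 + 181*t^2 + 660*t + 900)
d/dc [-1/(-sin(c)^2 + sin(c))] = (-2/tan(c) + cos(c)/sin(c)^2)/(sin(c) - 1)^2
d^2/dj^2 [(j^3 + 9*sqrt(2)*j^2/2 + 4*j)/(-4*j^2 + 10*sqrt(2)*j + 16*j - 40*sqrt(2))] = 2*(-55*j^3 - 28*sqrt(2)*j^3 + 120*sqrt(2)*j^2 + 420*j^2 - 600*j + 120*sqrt(2)*j - 1060*sqrt(2) - 200)/(4*j^6 - 48*j^5 - 30*sqrt(2)*j^5 + 342*j^4 + 360*sqrt(2)*j^4 - 1565*sqrt(2)*j^3 - 2056*j^3 + 3420*sqrt(2)*j^2 + 7200*j^2 - 9600*j - 6000*sqrt(2)*j + 8000*sqrt(2))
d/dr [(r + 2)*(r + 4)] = 2*r + 6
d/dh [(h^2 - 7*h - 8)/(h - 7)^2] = (65 - 7*h)/(h^3 - 21*h^2 + 147*h - 343)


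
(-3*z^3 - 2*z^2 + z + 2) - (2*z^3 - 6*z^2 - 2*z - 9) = -5*z^3 + 4*z^2 + 3*z + 11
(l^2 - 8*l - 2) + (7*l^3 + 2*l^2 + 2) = 7*l^3 + 3*l^2 - 8*l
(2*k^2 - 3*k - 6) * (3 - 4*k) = -8*k^3 + 18*k^2 + 15*k - 18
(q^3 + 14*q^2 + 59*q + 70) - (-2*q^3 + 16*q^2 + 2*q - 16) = 3*q^3 - 2*q^2 + 57*q + 86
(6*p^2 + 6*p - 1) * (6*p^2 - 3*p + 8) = 36*p^4 + 18*p^3 + 24*p^2 + 51*p - 8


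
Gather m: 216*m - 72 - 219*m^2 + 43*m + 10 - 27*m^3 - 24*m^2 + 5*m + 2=-27*m^3 - 243*m^2 + 264*m - 60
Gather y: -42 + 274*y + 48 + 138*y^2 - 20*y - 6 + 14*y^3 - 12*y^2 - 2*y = 14*y^3 + 126*y^2 + 252*y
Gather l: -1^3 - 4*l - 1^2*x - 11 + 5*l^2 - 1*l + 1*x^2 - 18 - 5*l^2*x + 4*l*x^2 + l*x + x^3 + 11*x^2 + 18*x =l^2*(5 - 5*x) + l*(4*x^2 + x - 5) + x^3 + 12*x^2 + 17*x - 30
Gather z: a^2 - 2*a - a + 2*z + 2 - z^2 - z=a^2 - 3*a - z^2 + z + 2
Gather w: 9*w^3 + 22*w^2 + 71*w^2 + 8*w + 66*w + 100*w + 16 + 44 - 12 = 9*w^3 + 93*w^2 + 174*w + 48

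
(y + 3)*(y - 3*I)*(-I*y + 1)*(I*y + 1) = y^4 + 3*y^3 - 3*I*y^3 + y^2 - 9*I*y^2 + 3*y - 3*I*y - 9*I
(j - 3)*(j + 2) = j^2 - j - 6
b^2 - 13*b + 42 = (b - 7)*(b - 6)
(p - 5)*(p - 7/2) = p^2 - 17*p/2 + 35/2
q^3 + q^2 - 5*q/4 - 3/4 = (q - 1)*(q + 1/2)*(q + 3/2)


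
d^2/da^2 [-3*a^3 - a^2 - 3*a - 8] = -18*a - 2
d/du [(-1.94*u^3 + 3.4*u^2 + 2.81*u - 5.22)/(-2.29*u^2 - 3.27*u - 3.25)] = (4.4426*u^4 + 12.6876*u^3 + 14.2319*u^2 - 46.0076*u - 26.2019)/(5.2441*u^4 + 14.9766*u^3 + 25.5779*u^2 + 21.255*u + 10.5625)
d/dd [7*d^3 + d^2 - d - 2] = 21*d^2 + 2*d - 1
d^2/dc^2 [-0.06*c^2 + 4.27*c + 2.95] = -0.120000000000000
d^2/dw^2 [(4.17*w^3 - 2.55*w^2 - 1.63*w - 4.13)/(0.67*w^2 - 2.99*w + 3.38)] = (43.993426*w^3 - 229.332486*w^2 + 357.62805*w - 146.350282)/(0.300763*w^6 - 4.026633*w^5 + 22.521447*w^4 - 67.357823*w^3 + 113.615658*w^2 - 102.476868*w + 38.614472)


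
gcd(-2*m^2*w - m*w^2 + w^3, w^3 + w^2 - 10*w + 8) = 1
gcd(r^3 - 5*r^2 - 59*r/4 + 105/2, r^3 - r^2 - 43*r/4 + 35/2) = r^2 + r - 35/4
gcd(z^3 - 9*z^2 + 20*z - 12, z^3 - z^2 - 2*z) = z - 2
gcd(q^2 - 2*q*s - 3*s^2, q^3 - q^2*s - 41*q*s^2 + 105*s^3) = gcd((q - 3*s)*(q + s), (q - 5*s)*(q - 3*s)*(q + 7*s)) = q - 3*s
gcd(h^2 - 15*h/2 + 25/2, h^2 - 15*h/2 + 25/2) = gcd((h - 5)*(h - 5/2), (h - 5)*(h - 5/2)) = h^2 - 15*h/2 + 25/2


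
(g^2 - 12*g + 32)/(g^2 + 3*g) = (g^2 - 12*g + 32)/(g*(g + 3))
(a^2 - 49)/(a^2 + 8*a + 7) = (a - 7)/(a + 1)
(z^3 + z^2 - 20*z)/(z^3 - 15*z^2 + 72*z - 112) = z*(z + 5)/(z^2 - 11*z + 28)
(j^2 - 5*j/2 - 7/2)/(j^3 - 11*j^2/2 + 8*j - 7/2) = (j + 1)/(j^2 - 2*j + 1)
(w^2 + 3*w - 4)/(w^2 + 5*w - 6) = (w + 4)/(w + 6)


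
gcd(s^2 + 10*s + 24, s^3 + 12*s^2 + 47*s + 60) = s + 4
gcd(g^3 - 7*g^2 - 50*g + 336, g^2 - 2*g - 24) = g - 6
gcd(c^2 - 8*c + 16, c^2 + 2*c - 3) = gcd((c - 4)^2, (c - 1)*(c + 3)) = 1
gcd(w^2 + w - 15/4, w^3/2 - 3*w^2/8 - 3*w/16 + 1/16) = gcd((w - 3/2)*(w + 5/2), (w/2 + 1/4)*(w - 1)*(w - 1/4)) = 1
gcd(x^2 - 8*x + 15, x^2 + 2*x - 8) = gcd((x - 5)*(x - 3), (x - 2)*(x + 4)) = 1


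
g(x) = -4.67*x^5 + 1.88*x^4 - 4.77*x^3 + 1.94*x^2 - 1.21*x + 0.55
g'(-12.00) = -499288.57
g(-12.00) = 1209566.11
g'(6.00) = -29130.37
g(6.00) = -34844.63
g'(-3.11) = -2562.27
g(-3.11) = 1701.12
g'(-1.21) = -90.23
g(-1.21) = 29.45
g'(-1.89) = -408.37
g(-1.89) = 178.58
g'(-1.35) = -128.59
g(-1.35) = 44.64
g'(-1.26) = -102.71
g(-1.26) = 34.27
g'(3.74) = -4361.96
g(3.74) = -3275.78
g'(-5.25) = -19242.96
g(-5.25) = 20804.56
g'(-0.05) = -1.44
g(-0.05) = 0.62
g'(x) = -23.35*x^4 + 7.52*x^3 - 14.31*x^2 + 3.88*x - 1.21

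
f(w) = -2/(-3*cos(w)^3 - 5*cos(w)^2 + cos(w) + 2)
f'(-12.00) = 2.34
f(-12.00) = 0.79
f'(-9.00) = 3.46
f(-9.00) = 2.52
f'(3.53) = 2.80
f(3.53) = 2.41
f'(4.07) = 95.32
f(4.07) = -7.96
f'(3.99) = 13587.49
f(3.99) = -99.25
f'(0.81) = 32.74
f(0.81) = 2.98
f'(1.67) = -1.10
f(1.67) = -1.08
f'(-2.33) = 841.64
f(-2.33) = 25.32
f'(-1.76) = 1.84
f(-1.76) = -1.21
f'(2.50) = -17.70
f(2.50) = 4.28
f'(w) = -2*(-9*sin(w)*cos(w)^2 - 10*sin(w)*cos(w) + sin(w))/(-3*cos(w)^3 - 5*cos(w)^2 + cos(w) + 2)^2 = 2*(9*cos(w)^2 + 10*cos(w) - 1)*sin(w)/((-sin(w)^2 + cos(w))^2*(3*cos(w) + 2)^2)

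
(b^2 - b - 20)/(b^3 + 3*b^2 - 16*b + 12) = (b^2 - b - 20)/(b^3 + 3*b^2 - 16*b + 12)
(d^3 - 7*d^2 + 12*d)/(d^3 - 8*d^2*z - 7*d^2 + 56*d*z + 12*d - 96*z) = d/(d - 8*z)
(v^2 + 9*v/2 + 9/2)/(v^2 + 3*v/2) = (v + 3)/v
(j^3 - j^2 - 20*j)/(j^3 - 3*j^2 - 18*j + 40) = j/(j - 2)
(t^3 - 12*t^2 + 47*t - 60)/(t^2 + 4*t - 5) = (t^3 - 12*t^2 + 47*t - 60)/(t^2 + 4*t - 5)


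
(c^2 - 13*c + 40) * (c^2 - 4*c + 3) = c^4 - 17*c^3 + 95*c^2 - 199*c + 120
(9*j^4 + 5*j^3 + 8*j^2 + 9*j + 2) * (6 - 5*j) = -45*j^5 + 29*j^4 - 10*j^3 + 3*j^2 + 44*j + 12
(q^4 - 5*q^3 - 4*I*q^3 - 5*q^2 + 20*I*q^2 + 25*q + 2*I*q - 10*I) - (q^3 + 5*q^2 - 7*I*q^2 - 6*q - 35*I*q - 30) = q^4 - 6*q^3 - 4*I*q^3 - 10*q^2 + 27*I*q^2 + 31*q + 37*I*q + 30 - 10*I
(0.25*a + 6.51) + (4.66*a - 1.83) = 4.91*a + 4.68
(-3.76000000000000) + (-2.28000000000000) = -6.04000000000000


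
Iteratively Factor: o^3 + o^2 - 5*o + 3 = (o + 3)*(o^2 - 2*o + 1) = (o - 1)*(o + 3)*(o - 1)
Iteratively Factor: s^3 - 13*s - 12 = (s + 3)*(s^2 - 3*s - 4) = (s - 4)*(s + 3)*(s + 1)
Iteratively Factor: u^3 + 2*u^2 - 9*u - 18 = (u - 3)*(u^2 + 5*u + 6) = (u - 3)*(u + 3)*(u + 2)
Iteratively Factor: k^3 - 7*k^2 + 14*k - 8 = (k - 2)*(k^2 - 5*k + 4) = (k - 4)*(k - 2)*(k - 1)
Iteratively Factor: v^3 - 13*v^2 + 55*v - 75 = (v - 3)*(v^2 - 10*v + 25) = (v - 5)*(v - 3)*(v - 5)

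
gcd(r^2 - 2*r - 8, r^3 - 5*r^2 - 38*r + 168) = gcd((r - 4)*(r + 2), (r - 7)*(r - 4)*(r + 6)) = r - 4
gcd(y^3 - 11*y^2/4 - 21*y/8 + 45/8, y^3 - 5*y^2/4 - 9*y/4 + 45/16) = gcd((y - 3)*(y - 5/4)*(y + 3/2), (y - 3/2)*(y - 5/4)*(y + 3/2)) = y^2 + y/4 - 15/8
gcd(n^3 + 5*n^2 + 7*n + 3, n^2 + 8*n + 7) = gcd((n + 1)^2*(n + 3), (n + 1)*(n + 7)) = n + 1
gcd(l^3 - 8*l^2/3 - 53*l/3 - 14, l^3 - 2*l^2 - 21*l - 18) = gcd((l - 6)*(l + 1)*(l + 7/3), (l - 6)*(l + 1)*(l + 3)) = l^2 - 5*l - 6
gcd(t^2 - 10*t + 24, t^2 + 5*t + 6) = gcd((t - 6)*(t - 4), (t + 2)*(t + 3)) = 1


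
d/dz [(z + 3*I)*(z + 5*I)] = 2*z + 8*I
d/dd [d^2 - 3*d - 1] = 2*d - 3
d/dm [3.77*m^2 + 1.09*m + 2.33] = 7.54*m + 1.09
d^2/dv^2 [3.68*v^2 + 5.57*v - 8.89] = 7.36000000000000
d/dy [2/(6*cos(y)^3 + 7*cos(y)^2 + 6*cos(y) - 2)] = 4*(9*cos(y)^2 + 7*cos(y) + 3)*sin(y)/(6*cos(y)^3 + 7*cos(y)^2 + 6*cos(y) - 2)^2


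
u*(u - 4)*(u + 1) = u^3 - 3*u^2 - 4*u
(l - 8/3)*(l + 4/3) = l^2 - 4*l/3 - 32/9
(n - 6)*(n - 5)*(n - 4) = n^3 - 15*n^2 + 74*n - 120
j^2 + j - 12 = (j - 3)*(j + 4)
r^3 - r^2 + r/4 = r*(r - 1/2)^2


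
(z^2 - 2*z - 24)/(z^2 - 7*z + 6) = (z + 4)/(z - 1)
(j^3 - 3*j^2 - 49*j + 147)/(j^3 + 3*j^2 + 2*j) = (j^3 - 3*j^2 - 49*j + 147)/(j*(j^2 + 3*j + 2))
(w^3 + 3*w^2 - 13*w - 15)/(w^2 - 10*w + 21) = (w^2 + 6*w + 5)/(w - 7)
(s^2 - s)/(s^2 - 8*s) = (s - 1)/(s - 8)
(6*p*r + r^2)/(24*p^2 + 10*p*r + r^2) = r/(4*p + r)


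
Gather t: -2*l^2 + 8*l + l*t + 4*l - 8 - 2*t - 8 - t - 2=-2*l^2 + 12*l + t*(l - 3) - 18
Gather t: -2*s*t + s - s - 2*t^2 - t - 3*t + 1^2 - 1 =-2*t^2 + t*(-2*s - 4)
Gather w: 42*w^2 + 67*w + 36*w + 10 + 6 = 42*w^2 + 103*w + 16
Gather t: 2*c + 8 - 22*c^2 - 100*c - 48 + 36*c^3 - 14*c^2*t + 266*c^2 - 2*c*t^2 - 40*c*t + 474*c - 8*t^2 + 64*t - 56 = 36*c^3 + 244*c^2 + 376*c + t^2*(-2*c - 8) + t*(-14*c^2 - 40*c + 64) - 96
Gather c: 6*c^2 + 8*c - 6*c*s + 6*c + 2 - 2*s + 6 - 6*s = 6*c^2 + c*(14 - 6*s) - 8*s + 8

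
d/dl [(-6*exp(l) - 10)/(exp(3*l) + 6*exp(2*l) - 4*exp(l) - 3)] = (12*exp(3*l) + 66*exp(2*l) + 120*exp(l) - 22)*exp(l)/(exp(6*l) + 12*exp(5*l) + 28*exp(4*l) - 54*exp(3*l) - 20*exp(2*l) + 24*exp(l) + 9)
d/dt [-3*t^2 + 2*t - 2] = 2 - 6*t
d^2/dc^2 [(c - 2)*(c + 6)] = 2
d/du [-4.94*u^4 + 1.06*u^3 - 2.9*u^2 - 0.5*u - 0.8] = -19.76*u^3 + 3.18*u^2 - 5.8*u - 0.5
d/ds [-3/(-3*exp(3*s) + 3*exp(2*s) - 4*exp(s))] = 3*(-9*exp(2*s) + 6*exp(s) - 4)*exp(-s)/(3*exp(2*s) - 3*exp(s) + 4)^2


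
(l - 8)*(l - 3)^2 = l^3 - 14*l^2 + 57*l - 72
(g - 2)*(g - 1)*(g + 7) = g^3 + 4*g^2 - 19*g + 14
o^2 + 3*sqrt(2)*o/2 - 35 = (o - 7*sqrt(2)/2)*(o + 5*sqrt(2))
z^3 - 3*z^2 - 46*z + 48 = (z - 8)*(z - 1)*(z + 6)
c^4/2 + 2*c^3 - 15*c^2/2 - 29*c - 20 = (c/2 + 1)*(c - 4)*(c + 1)*(c + 5)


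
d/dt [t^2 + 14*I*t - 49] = 2*t + 14*I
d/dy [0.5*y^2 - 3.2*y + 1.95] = 1.0*y - 3.2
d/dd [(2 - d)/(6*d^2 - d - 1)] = (-6*d^2 + d + (d - 2)*(12*d - 1) + 1)/(-6*d^2 + d + 1)^2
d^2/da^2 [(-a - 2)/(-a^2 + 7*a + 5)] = 2*((5 - 3*a)*(-a^2 + 7*a + 5) - (a + 2)*(2*a - 7)^2)/(-a^2 + 7*a + 5)^3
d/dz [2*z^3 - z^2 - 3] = 2*z*(3*z - 1)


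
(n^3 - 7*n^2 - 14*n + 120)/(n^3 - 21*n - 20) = (n - 6)/(n + 1)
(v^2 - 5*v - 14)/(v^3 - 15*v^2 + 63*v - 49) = (v + 2)/(v^2 - 8*v + 7)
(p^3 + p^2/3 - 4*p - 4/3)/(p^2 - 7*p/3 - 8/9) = 3*(p^2 - 4)/(3*p - 8)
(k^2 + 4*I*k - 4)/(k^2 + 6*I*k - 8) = (k + 2*I)/(k + 4*I)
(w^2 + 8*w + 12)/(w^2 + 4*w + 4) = (w + 6)/(w + 2)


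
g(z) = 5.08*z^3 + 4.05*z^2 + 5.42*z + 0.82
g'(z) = 15.24*z^2 + 8.1*z + 5.42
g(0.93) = 13.45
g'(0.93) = 26.13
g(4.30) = 502.91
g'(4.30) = 322.04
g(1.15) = 20.14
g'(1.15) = 34.89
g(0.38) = 3.74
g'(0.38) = 10.70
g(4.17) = 462.21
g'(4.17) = 304.20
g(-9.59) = -4159.12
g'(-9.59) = 1329.33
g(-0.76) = -3.19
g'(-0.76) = 8.07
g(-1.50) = -15.34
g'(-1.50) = 27.56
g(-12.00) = -8259.26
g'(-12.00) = 2102.78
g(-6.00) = -983.18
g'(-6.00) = 505.46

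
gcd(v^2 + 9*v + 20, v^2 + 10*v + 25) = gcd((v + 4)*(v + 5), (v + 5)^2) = v + 5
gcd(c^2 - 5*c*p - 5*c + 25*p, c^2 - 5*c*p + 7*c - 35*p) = -c + 5*p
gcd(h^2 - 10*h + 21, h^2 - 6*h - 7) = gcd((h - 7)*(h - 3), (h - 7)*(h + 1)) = h - 7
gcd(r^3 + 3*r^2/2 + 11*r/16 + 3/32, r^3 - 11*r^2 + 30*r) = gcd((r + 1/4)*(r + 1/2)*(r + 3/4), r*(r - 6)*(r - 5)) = 1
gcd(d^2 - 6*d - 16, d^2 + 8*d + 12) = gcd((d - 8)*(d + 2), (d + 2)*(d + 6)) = d + 2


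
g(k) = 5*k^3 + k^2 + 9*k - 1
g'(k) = 15*k^2 + 2*k + 9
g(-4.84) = -588.03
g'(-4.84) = 350.70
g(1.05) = 15.34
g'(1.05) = 27.64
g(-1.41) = -25.72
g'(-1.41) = 36.00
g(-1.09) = -16.10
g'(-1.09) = 24.64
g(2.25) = 81.27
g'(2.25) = 89.44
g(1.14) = 17.97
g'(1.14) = 30.77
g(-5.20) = -723.80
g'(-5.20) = 404.20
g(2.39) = 94.48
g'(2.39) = 99.46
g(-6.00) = -1099.00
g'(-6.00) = 537.00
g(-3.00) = -154.00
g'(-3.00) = 138.00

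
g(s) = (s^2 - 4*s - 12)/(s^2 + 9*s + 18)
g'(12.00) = 0.04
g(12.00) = 0.31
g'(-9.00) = 1.69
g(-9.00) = 5.83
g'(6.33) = 0.07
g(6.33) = 0.02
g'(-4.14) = 2.32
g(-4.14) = -10.23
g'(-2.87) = -175.88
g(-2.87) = 18.97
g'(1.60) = 0.14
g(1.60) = -0.45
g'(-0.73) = -0.01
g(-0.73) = -0.71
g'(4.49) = 0.09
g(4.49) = -0.12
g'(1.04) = 0.14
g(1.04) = -0.53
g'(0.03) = 0.11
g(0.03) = -0.66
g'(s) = (-2*s - 9)*(s^2 - 4*s - 12)/(s^2 + 9*s + 18)^2 + (2*s - 4)/(s^2 + 9*s + 18)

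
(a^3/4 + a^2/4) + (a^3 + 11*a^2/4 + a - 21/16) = 5*a^3/4 + 3*a^2 + a - 21/16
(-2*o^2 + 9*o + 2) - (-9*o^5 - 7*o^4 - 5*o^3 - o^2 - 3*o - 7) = 9*o^5 + 7*o^4 + 5*o^3 - o^2 + 12*o + 9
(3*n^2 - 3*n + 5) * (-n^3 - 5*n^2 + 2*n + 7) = -3*n^5 - 12*n^4 + 16*n^3 - 10*n^2 - 11*n + 35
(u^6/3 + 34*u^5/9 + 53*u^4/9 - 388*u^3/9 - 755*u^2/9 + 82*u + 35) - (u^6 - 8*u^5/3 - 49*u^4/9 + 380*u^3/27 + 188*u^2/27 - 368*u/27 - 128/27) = -2*u^6/3 + 58*u^5/9 + 34*u^4/3 - 1544*u^3/27 - 2453*u^2/27 + 2582*u/27 + 1073/27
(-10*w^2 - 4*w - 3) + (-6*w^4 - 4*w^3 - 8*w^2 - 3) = -6*w^4 - 4*w^3 - 18*w^2 - 4*w - 6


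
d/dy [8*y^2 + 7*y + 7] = 16*y + 7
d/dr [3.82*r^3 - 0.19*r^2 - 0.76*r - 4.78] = 11.46*r^2 - 0.38*r - 0.76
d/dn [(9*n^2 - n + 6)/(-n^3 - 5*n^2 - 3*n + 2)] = (9*n^4 - 2*n^3 - 14*n^2 + 96*n + 16)/(n^6 + 10*n^5 + 31*n^4 + 26*n^3 - 11*n^2 - 12*n + 4)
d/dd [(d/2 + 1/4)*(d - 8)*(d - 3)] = 3*d^2/2 - 21*d/2 + 37/4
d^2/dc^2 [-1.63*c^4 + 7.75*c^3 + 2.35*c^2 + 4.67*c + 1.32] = -19.56*c^2 + 46.5*c + 4.7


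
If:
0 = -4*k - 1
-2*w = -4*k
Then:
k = -1/4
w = -1/2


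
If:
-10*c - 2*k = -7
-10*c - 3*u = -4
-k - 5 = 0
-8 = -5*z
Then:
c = 17/10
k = -5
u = -13/3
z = 8/5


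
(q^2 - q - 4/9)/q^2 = (q^2 - q - 4/9)/q^2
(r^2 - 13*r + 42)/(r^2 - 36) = (r - 7)/(r + 6)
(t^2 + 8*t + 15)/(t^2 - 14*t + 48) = (t^2 + 8*t + 15)/(t^2 - 14*t + 48)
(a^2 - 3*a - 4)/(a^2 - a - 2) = (a - 4)/(a - 2)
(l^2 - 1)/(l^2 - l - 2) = (l - 1)/(l - 2)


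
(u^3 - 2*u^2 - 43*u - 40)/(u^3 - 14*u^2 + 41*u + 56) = (u + 5)/(u - 7)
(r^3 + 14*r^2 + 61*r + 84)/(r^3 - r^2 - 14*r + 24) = (r^2 + 10*r + 21)/(r^2 - 5*r + 6)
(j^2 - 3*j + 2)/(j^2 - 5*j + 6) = (j - 1)/(j - 3)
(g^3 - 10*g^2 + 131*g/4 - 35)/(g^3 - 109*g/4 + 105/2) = (g - 4)/(g + 6)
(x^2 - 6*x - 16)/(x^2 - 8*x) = (x + 2)/x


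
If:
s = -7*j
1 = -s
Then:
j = 1/7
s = -1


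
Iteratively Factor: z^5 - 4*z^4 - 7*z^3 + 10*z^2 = (z - 5)*(z^4 + z^3 - 2*z^2) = z*(z - 5)*(z^3 + z^2 - 2*z) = z*(z - 5)*(z + 2)*(z^2 - z) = z*(z - 5)*(z - 1)*(z + 2)*(z)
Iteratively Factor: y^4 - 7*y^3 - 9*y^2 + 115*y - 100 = (y + 4)*(y^3 - 11*y^2 + 35*y - 25) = (y - 5)*(y + 4)*(y^2 - 6*y + 5) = (y - 5)*(y - 1)*(y + 4)*(y - 5)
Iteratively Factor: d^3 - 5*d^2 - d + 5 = (d - 1)*(d^2 - 4*d - 5) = (d - 5)*(d - 1)*(d + 1)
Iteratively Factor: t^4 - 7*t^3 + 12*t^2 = (t - 3)*(t^3 - 4*t^2) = t*(t - 3)*(t^2 - 4*t) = t^2*(t - 3)*(t - 4)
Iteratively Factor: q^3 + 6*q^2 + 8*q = (q + 4)*(q^2 + 2*q) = q*(q + 4)*(q + 2)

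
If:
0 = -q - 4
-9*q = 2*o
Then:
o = 18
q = -4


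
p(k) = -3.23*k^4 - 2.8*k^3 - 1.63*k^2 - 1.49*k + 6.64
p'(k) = -12.92*k^3 - 8.4*k^2 - 3.26*k - 1.49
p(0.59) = 4.23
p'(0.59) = -8.99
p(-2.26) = -50.26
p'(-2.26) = 112.11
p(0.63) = 3.85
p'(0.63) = -10.11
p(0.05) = 6.56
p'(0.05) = -1.68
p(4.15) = -1185.81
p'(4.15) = -1083.12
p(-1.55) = -3.18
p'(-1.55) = 31.49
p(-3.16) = -238.65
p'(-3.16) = 332.62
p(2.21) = -111.89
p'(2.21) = -189.18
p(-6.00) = -3624.38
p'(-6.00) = 2506.39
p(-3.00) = -189.59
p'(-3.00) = 281.53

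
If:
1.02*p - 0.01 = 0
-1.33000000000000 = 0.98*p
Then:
No Solution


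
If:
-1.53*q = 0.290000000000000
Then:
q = -0.19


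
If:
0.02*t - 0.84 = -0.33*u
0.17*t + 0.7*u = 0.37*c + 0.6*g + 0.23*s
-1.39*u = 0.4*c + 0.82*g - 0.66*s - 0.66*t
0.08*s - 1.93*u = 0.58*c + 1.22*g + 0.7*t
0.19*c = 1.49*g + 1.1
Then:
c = -0.89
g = -0.85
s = 8.88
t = -4.54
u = 2.82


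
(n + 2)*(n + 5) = n^2 + 7*n + 10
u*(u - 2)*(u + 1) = u^3 - u^2 - 2*u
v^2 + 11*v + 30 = (v + 5)*(v + 6)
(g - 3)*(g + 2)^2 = g^3 + g^2 - 8*g - 12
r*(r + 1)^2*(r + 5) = r^4 + 7*r^3 + 11*r^2 + 5*r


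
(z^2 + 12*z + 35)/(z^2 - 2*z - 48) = (z^2 + 12*z + 35)/(z^2 - 2*z - 48)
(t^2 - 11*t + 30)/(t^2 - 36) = (t - 5)/(t + 6)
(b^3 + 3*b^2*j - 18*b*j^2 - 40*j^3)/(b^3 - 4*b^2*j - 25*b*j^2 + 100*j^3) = (b + 2*j)/(b - 5*j)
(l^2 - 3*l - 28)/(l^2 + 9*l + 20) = (l - 7)/(l + 5)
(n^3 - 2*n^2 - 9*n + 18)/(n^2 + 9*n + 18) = (n^2 - 5*n + 6)/(n + 6)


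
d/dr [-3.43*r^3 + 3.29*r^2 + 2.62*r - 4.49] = -10.29*r^2 + 6.58*r + 2.62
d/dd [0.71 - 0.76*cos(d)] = 0.76*sin(d)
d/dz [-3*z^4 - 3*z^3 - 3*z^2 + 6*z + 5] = -12*z^3 - 9*z^2 - 6*z + 6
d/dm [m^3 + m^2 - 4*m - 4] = 3*m^2 + 2*m - 4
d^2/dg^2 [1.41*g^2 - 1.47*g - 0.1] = 2.82000000000000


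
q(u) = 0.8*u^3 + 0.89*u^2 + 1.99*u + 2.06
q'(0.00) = 1.99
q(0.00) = 2.06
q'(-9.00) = 180.37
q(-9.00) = -526.96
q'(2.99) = 28.77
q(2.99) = 37.35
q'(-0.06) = 1.89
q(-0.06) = 1.94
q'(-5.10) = 55.34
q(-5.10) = -91.06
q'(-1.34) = 3.91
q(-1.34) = -0.93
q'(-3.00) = 18.25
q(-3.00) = -17.50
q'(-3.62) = 27.00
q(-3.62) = -31.43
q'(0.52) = 3.56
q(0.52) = 3.45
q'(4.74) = 64.35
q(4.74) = 116.69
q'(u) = 2.4*u^2 + 1.78*u + 1.99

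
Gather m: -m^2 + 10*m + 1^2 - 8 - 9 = -m^2 + 10*m - 16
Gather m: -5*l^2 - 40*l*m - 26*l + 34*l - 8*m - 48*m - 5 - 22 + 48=-5*l^2 + 8*l + m*(-40*l - 56) + 21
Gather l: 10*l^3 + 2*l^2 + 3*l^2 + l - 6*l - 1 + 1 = 10*l^3 + 5*l^2 - 5*l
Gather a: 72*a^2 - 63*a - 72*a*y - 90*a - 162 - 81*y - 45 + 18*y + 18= 72*a^2 + a*(-72*y - 153) - 63*y - 189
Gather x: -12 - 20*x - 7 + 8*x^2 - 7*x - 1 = 8*x^2 - 27*x - 20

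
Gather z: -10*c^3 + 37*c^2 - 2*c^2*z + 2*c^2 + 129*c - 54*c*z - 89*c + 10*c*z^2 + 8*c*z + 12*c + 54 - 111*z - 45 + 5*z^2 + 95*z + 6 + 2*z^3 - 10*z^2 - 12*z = -10*c^3 + 39*c^2 + 52*c + 2*z^3 + z^2*(10*c - 5) + z*(-2*c^2 - 46*c - 28) + 15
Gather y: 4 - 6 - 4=-6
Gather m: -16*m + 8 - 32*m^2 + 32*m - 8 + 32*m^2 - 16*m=0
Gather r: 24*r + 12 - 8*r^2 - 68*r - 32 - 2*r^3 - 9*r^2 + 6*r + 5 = -2*r^3 - 17*r^2 - 38*r - 15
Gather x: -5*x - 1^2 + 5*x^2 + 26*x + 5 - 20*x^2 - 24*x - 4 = -15*x^2 - 3*x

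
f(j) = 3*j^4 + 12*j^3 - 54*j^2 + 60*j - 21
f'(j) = 12*j^3 + 36*j^2 - 108*j + 60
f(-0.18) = -33.62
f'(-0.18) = 80.54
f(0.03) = -19.25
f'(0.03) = 56.79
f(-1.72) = -318.76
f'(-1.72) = 291.20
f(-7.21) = 348.63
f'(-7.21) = -1787.56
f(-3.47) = -945.84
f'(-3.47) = 366.85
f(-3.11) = -810.21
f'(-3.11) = 383.11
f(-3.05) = -787.20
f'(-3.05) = 383.82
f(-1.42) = -237.25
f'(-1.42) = 251.59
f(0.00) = -21.00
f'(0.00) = 60.00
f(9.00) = 24576.00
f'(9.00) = 10752.00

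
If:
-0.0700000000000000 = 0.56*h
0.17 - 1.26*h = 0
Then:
No Solution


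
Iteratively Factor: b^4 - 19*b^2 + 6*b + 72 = (b + 2)*(b^3 - 2*b^2 - 15*b + 36) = (b - 3)*(b + 2)*(b^2 + b - 12) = (b - 3)^2*(b + 2)*(b + 4)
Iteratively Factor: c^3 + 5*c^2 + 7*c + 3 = (c + 1)*(c^2 + 4*c + 3) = (c + 1)^2*(c + 3)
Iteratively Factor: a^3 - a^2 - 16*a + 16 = (a - 1)*(a^2 - 16) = (a - 1)*(a + 4)*(a - 4)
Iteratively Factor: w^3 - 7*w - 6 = (w + 1)*(w^2 - w - 6) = (w + 1)*(w + 2)*(w - 3)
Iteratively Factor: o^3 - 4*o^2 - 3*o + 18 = (o - 3)*(o^2 - o - 6) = (o - 3)*(o + 2)*(o - 3)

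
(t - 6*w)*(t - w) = t^2 - 7*t*w + 6*w^2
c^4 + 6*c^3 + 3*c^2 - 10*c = c*(c - 1)*(c + 2)*(c + 5)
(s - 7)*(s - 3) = s^2 - 10*s + 21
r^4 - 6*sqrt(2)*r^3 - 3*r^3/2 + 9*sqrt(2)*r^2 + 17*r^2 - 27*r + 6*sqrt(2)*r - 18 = (r - 2)*(r + 1/2)*(r - 3*sqrt(2))^2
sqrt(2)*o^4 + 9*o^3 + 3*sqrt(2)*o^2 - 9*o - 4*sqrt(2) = (o - 1)*(o + 1)*(o + 4*sqrt(2))*(sqrt(2)*o + 1)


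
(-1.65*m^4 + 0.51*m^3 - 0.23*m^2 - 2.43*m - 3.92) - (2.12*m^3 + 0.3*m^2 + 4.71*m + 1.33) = -1.65*m^4 - 1.61*m^3 - 0.53*m^2 - 7.14*m - 5.25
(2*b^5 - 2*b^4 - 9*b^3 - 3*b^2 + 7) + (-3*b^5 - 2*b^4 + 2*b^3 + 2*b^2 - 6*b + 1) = -b^5 - 4*b^4 - 7*b^3 - b^2 - 6*b + 8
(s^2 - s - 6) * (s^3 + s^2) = s^5 - 7*s^3 - 6*s^2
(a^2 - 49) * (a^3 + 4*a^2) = a^5 + 4*a^4 - 49*a^3 - 196*a^2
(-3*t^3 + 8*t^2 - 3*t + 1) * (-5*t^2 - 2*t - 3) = 15*t^5 - 34*t^4 + 8*t^3 - 23*t^2 + 7*t - 3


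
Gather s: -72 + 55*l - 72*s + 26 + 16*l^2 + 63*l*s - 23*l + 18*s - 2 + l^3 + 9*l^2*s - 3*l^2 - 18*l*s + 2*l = l^3 + 13*l^2 + 34*l + s*(9*l^2 + 45*l - 54) - 48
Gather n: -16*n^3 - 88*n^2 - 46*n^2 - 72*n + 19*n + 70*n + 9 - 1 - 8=-16*n^3 - 134*n^2 + 17*n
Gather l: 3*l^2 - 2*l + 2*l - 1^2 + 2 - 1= 3*l^2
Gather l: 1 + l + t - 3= l + t - 2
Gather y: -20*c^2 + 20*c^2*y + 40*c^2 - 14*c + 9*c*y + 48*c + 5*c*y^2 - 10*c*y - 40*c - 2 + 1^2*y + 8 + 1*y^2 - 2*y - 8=20*c^2 - 6*c + y^2*(5*c + 1) + y*(20*c^2 - c - 1) - 2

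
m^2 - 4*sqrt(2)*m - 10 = (m - 5*sqrt(2))*(m + sqrt(2))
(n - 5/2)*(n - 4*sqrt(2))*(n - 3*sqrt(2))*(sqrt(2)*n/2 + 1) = sqrt(2)*n^4/2 - 6*n^3 - 5*sqrt(2)*n^3/4 + 5*sqrt(2)*n^2 + 15*n^2 - 25*sqrt(2)*n/2 + 24*n - 60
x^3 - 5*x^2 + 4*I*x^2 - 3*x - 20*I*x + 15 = (x - 5)*(x + I)*(x + 3*I)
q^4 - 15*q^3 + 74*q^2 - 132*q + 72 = (q - 6)^2*(q - 2)*(q - 1)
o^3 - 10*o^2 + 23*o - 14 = (o - 7)*(o - 2)*(o - 1)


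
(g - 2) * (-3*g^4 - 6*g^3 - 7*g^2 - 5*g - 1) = -3*g^5 + 5*g^3 + 9*g^2 + 9*g + 2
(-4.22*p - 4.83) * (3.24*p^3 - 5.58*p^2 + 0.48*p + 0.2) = -13.6728*p^4 + 7.8984*p^3 + 24.9258*p^2 - 3.1624*p - 0.966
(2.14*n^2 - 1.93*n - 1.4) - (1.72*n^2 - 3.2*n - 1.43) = 0.42*n^2 + 1.27*n + 0.03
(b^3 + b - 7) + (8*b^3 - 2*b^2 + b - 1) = 9*b^3 - 2*b^2 + 2*b - 8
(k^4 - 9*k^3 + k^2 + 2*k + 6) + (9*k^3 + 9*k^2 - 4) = k^4 + 10*k^2 + 2*k + 2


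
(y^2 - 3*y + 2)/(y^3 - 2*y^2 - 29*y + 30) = (y - 2)/(y^2 - y - 30)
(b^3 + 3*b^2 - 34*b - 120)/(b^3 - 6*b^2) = 1 + 9/b + 20/b^2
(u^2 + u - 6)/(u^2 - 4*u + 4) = (u + 3)/(u - 2)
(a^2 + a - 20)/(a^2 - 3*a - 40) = (a - 4)/(a - 8)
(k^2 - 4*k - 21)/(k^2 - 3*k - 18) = (k - 7)/(k - 6)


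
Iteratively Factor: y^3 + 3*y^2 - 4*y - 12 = (y + 3)*(y^2 - 4) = (y + 2)*(y + 3)*(y - 2)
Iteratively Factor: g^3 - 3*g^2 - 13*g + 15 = (g - 5)*(g^2 + 2*g - 3) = (g - 5)*(g - 1)*(g + 3)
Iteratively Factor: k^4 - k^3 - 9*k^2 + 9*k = (k - 1)*(k^3 - 9*k) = (k - 3)*(k - 1)*(k^2 + 3*k) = (k - 3)*(k - 1)*(k + 3)*(k)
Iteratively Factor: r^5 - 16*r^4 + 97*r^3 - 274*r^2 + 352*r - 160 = (r - 1)*(r^4 - 15*r^3 + 82*r^2 - 192*r + 160) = (r - 5)*(r - 1)*(r^3 - 10*r^2 + 32*r - 32) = (r - 5)*(r - 2)*(r - 1)*(r^2 - 8*r + 16) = (r - 5)*(r - 4)*(r - 2)*(r - 1)*(r - 4)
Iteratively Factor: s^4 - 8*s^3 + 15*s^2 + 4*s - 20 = (s - 2)*(s^3 - 6*s^2 + 3*s + 10) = (s - 2)^2*(s^2 - 4*s - 5) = (s - 5)*(s - 2)^2*(s + 1)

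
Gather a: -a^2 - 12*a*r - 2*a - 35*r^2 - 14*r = -a^2 + a*(-12*r - 2) - 35*r^2 - 14*r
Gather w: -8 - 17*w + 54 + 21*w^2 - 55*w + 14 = 21*w^2 - 72*w + 60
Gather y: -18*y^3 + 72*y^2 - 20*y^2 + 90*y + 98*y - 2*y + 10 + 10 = -18*y^3 + 52*y^2 + 186*y + 20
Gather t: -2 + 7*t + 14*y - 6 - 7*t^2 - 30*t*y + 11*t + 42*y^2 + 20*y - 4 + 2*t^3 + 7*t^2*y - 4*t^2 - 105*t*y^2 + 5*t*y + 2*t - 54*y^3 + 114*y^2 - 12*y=2*t^3 + t^2*(7*y - 11) + t*(-105*y^2 - 25*y + 20) - 54*y^3 + 156*y^2 + 22*y - 12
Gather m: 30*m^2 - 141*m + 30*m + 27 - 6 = 30*m^2 - 111*m + 21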